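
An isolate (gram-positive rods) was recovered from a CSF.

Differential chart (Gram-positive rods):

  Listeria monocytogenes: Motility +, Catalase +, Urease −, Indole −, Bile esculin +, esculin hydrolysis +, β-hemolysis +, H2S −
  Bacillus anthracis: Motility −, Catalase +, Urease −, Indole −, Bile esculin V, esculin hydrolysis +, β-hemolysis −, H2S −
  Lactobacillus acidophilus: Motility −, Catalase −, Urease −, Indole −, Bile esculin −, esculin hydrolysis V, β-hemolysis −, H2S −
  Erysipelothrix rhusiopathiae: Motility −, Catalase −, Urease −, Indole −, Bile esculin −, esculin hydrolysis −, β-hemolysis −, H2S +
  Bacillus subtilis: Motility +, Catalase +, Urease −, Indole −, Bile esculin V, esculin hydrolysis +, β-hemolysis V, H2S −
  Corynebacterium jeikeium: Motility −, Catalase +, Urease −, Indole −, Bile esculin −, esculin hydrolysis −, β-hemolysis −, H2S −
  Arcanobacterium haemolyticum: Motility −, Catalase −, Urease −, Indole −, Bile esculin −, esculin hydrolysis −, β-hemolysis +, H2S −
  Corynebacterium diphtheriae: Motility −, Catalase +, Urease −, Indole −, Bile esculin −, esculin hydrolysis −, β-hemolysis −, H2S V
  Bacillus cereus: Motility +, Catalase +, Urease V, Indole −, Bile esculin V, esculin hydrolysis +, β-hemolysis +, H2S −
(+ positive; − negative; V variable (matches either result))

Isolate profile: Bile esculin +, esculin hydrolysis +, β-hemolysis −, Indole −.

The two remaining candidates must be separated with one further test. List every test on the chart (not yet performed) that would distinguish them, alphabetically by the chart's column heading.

Bile esculin +: excludes 5 organisms — 4 left.
esculin hydrolysis +: all 4 remaining candidates are consistent.
Indole −: all 4 remaining candidates are consistent.
β-hemolysis −: excludes Listeria monocytogenes, Bacillus cereus — 2 left.
Two candidates remain: Bacillus anthracis and Bacillus subtilis.
  Motility: Bacillus anthracis −, Bacillus subtilis + — discriminates.
  Catalase: + vs + — same for both, does not separate.
  Urease: − vs − — same for both, does not separate.
  H2S: − vs − — same for both, does not separate.

Motility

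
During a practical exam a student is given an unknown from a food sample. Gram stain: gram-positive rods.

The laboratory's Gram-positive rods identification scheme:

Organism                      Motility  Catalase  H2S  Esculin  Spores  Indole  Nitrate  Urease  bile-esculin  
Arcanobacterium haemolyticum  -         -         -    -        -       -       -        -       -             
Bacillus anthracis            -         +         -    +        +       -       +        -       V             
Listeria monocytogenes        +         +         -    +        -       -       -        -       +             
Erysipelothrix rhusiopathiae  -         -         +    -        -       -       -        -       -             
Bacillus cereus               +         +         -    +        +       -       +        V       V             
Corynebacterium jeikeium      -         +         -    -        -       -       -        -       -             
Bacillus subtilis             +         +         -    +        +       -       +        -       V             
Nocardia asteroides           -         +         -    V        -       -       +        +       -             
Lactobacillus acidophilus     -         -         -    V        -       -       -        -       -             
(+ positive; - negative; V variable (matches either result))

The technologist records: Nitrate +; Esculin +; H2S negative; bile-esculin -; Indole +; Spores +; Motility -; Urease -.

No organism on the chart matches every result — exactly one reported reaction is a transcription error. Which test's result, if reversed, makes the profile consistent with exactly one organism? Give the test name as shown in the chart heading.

As reported, no row in the chart matches all 8 reactions.
Reversing Motility → still no organism matches.
Reversing Nitrate → still no organism matches.
Reversing H2S → still no organism matches.
Reversing Indole (to -) → unique match: Bacillus anthracis.
Reversing Esculin → still no organism matches.
Reversing bile-esculin → still no organism matches.
Reversing Spores → still no organism matches.
Reversing Urease → still no organism matches.

Indole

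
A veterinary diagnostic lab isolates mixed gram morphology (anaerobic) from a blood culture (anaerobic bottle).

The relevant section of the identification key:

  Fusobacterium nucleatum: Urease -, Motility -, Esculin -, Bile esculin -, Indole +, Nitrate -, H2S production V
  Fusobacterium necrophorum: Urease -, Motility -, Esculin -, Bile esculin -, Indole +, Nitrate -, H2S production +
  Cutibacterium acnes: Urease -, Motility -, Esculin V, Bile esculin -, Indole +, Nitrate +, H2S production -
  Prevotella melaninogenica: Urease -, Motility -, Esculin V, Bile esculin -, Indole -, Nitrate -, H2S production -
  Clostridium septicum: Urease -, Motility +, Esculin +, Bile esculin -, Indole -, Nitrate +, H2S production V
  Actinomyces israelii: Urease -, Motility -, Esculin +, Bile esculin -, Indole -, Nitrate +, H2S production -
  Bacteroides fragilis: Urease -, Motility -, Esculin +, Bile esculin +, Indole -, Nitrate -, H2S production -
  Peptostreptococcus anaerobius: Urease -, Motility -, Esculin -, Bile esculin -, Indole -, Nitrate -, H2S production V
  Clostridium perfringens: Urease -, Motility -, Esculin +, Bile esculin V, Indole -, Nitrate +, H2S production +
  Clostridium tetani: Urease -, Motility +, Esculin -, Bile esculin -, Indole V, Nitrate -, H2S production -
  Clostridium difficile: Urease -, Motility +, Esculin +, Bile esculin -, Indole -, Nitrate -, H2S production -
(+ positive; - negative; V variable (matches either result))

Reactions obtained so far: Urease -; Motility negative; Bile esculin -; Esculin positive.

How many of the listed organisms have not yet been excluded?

4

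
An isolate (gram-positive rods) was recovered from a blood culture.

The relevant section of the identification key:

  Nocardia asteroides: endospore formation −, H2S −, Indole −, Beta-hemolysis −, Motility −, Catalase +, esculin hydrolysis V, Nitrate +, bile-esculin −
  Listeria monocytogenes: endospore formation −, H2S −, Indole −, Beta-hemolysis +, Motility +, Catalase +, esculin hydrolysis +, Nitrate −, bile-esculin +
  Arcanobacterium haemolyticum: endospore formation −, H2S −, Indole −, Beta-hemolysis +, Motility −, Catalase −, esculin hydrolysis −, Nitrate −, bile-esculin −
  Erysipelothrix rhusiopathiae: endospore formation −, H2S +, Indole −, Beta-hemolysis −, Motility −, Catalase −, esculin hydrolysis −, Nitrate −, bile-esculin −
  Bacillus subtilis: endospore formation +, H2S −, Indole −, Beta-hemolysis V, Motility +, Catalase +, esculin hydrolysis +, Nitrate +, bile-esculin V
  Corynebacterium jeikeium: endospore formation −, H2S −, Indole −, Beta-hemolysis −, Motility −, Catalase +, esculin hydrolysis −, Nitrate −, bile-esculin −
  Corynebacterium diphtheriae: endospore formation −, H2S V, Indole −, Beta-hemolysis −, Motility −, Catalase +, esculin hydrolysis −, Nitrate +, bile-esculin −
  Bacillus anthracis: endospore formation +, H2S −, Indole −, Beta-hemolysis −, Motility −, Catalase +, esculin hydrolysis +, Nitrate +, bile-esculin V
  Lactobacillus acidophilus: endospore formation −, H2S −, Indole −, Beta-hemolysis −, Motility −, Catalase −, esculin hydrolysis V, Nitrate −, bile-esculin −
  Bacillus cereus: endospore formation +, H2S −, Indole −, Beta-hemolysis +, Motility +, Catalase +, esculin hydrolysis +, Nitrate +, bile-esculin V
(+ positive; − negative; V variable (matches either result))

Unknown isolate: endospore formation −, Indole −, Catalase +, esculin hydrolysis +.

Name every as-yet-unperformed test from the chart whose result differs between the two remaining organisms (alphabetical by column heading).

Beta-hemolysis, bile-esculin, Motility, Nitrate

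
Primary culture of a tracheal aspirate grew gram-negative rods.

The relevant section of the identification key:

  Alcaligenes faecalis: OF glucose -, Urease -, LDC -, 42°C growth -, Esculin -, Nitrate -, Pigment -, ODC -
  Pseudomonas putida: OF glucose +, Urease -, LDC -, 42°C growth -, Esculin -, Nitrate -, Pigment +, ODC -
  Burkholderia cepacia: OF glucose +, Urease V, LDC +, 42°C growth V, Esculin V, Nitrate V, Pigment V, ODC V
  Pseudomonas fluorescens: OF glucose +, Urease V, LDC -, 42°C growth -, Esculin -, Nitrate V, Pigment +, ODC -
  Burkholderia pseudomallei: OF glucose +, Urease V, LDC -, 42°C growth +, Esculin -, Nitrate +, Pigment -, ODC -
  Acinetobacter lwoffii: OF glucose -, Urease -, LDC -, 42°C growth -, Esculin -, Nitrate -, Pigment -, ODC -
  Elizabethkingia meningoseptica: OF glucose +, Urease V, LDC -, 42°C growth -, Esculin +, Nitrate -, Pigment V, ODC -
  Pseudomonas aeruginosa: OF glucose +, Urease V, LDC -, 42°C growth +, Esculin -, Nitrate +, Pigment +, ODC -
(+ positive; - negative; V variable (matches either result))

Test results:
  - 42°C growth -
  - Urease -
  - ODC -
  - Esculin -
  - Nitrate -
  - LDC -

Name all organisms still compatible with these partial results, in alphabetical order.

Acinetobacter lwoffii, Alcaligenes faecalis, Pseudomonas fluorescens, Pseudomonas putida

LDC -: excludes Burkholderia cepacia — 7 left.
Urease -: all 7 remaining candidates are consistent.
ODC -: all 7 remaining candidates are consistent.
Esculin -: excludes Elizabethkingia meningoseptica — 6 left.
42°C growth -: excludes Burkholderia pseudomallei, Pseudomonas aeruginosa — 4 left.
Nitrate -: all 4 remaining candidates are consistent.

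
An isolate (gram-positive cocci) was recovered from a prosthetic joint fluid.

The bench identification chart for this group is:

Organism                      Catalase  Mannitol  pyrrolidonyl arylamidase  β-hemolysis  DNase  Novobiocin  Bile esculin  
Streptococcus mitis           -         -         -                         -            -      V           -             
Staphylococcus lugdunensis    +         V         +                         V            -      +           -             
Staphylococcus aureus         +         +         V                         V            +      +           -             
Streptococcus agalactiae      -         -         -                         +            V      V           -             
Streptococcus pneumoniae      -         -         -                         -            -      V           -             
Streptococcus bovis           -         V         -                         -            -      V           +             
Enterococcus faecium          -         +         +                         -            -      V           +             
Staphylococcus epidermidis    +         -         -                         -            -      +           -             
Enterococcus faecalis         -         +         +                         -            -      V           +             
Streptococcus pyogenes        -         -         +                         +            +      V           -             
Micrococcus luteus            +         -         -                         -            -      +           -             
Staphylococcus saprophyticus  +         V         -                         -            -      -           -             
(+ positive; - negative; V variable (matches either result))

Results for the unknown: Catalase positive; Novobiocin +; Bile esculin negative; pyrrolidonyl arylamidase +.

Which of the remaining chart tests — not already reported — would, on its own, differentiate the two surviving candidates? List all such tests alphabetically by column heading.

Bile esculin -: excludes Streptococcus bovis, Enterococcus faecium, Enterococcus faecalis — 9 left.
Catalase +: excludes Streptococcus mitis, Streptococcus agalactiae, Streptococcus pneumoniae, Streptococcus pyogenes — 5 left.
Novobiocin +: excludes Staphylococcus saprophyticus — 4 left.
pyrrolidonyl arylamidase +: excludes Staphylococcus epidermidis, Micrococcus luteus — 2 left.
Two candidates remain: Staphylococcus aureus and Staphylococcus lugdunensis.
  Mannitol: + vs V — variable for at least one, does not separate.
  β-hemolysis: V vs V — variable for at least one, does not separate.
  DNase: Staphylococcus aureus +, Staphylococcus lugdunensis - — discriminates.

DNase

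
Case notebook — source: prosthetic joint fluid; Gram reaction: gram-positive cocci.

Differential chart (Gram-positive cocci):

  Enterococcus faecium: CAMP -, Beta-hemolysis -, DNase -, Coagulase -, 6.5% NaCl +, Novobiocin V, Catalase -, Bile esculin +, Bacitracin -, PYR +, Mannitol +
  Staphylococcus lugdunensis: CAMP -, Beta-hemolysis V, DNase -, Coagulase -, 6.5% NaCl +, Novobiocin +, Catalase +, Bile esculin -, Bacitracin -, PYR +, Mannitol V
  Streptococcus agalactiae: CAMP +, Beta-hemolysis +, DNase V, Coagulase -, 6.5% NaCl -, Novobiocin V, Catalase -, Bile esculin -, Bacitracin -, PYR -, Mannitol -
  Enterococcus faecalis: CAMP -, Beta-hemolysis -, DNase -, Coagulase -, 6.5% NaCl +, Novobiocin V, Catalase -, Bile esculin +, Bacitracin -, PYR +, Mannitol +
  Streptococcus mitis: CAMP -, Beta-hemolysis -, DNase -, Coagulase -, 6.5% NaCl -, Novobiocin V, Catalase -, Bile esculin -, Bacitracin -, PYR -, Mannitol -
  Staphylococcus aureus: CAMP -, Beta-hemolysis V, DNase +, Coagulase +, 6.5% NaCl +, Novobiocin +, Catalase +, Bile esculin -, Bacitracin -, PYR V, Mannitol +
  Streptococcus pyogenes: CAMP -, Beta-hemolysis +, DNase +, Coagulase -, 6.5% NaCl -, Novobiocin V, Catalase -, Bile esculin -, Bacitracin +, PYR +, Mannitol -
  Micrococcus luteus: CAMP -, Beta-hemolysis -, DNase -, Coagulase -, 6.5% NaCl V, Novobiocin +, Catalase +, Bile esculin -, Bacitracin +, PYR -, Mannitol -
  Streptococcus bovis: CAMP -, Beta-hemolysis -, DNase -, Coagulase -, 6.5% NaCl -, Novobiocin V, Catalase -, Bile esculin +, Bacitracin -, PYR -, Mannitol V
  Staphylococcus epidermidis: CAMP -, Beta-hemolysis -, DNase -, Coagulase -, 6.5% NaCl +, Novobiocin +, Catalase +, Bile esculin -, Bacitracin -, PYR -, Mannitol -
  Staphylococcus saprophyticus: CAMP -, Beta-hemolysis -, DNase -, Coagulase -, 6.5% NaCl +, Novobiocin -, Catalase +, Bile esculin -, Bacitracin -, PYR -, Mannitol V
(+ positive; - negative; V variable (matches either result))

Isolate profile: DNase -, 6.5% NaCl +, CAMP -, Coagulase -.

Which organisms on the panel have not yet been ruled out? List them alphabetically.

Enterococcus faecalis, Enterococcus faecium, Micrococcus luteus, Staphylococcus epidermidis, Staphylococcus lugdunensis, Staphylococcus saprophyticus

CAMP -: excludes Streptococcus agalactiae — 10 left.
Coagulase -: excludes Staphylococcus aureus — 9 left.
DNase -: excludes Streptococcus pyogenes — 8 left.
6.5% NaCl +: excludes Streptococcus mitis, Streptococcus bovis — 6 left.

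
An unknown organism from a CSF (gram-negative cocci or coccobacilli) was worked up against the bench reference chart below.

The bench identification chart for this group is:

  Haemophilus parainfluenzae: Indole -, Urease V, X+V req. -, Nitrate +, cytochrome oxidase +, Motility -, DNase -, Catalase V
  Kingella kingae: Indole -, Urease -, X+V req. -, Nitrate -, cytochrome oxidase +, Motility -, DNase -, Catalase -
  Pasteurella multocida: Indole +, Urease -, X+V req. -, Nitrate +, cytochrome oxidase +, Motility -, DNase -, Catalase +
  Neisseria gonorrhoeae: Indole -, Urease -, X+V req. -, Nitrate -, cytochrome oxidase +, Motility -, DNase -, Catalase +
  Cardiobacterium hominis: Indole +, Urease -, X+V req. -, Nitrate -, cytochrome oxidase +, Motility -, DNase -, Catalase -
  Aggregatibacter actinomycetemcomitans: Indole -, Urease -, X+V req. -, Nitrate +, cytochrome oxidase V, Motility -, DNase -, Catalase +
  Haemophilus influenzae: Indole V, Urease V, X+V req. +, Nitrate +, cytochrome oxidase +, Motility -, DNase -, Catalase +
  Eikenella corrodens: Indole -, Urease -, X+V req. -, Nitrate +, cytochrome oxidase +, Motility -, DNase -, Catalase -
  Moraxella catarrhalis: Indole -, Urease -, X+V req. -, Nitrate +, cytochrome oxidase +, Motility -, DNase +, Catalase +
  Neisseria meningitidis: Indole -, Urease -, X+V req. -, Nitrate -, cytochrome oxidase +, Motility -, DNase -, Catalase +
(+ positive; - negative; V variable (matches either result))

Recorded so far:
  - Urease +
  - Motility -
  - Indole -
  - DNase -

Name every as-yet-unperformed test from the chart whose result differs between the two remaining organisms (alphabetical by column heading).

X+V req.

DNase -: excludes Moraxella catarrhalis — 9 left.
Motility -: all 9 remaining candidates are consistent.
Indole -: excludes Pasteurella multocida, Cardiobacterium hominis — 7 left.
Urease +: excludes 5 organisms — 2 left.
Two candidates remain: Haemophilus influenzae and Haemophilus parainfluenzae.
  X+V req.: Haemophilus influenzae +, Haemophilus parainfluenzae - — discriminates.
  Nitrate: + vs + — same for both, does not separate.
  cytochrome oxidase: + vs + — same for both, does not separate.
  Catalase: + vs V — variable for at least one, does not separate.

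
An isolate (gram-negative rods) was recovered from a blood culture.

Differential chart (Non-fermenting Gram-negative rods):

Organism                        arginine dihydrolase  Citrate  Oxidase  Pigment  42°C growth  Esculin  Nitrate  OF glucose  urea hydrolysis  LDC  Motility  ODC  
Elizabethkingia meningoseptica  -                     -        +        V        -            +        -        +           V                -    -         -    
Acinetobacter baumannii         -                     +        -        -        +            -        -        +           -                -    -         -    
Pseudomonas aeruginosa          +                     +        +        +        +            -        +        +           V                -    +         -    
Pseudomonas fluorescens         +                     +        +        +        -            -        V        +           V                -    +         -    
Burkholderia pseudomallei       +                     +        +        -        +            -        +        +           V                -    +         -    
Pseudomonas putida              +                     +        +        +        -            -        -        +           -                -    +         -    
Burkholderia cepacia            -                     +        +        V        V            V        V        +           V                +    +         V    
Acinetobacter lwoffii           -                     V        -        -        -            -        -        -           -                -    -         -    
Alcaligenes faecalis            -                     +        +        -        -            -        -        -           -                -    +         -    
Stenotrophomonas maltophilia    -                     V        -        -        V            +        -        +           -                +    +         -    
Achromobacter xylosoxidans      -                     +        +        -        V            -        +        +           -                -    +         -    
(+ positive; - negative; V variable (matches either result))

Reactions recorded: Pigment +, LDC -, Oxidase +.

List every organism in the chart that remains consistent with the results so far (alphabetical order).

Pigment +: excludes 6 organisms — 5 left.
Oxidase +: all 5 remaining candidates are consistent.
LDC -: excludes Burkholderia cepacia — 4 left.

Elizabethkingia meningoseptica, Pseudomonas aeruginosa, Pseudomonas fluorescens, Pseudomonas putida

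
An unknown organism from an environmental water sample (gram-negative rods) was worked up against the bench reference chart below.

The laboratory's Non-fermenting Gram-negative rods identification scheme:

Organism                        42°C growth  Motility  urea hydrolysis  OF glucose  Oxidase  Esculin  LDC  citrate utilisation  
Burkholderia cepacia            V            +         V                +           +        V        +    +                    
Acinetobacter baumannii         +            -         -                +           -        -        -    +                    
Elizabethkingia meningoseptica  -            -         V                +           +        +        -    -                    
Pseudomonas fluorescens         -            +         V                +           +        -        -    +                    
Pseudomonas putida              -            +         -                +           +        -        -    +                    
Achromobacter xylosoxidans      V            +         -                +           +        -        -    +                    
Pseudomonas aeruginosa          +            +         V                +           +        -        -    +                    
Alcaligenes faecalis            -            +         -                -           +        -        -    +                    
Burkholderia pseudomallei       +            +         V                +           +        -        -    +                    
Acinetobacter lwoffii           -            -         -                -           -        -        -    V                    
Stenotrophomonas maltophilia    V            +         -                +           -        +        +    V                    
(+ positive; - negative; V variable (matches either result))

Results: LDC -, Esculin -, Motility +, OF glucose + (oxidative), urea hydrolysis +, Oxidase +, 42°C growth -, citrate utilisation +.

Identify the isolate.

Pseudomonas fluorescens

Esculin -: excludes Elizabethkingia meningoseptica, Stenotrophomonas maltophilia — 9 left.
OF glucose +: excludes Alcaligenes faecalis, Acinetobacter lwoffii — 7 left.
citrate utilisation +: all 7 remaining candidates are consistent.
42°C growth -: excludes Acinetobacter baumannii, Pseudomonas aeruginosa, Burkholderia pseudomallei — 4 left.
LDC -: excludes Burkholderia cepacia — 3 left.
Oxidase +: all 3 remaining candidates are consistent.
urea hydrolysis +: excludes Pseudomonas putida, Achromobacter xylosoxidans — 1 left.
Motility +: the one remaining candidate is consistent.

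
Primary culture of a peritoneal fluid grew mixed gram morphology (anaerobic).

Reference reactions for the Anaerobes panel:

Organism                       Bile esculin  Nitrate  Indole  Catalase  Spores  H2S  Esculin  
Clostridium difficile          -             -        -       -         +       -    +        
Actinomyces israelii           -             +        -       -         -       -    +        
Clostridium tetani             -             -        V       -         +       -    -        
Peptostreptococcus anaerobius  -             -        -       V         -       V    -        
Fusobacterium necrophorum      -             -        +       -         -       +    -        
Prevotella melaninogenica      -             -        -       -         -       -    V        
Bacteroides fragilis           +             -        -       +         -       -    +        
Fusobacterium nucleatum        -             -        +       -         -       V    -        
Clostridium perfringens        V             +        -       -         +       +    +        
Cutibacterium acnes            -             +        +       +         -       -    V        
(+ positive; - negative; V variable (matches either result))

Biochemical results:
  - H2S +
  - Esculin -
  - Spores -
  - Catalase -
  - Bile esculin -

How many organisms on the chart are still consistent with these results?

3

Esculin -: excludes Clostridium difficile, Actinomyces israelii, Bacteroides fragilis, Clostridium perfringens — 6 left.
Spores -: excludes Clostridium tetani — 5 left.
Bile esculin -: all 5 remaining candidates are consistent.
Catalase -: excludes Cutibacterium acnes — 4 left.
H2S +: excludes Prevotella melaninogenica — 3 left.
Still consistent: Fusobacterium necrophorum, Fusobacterium nucleatum, Peptostreptococcus anaerobius.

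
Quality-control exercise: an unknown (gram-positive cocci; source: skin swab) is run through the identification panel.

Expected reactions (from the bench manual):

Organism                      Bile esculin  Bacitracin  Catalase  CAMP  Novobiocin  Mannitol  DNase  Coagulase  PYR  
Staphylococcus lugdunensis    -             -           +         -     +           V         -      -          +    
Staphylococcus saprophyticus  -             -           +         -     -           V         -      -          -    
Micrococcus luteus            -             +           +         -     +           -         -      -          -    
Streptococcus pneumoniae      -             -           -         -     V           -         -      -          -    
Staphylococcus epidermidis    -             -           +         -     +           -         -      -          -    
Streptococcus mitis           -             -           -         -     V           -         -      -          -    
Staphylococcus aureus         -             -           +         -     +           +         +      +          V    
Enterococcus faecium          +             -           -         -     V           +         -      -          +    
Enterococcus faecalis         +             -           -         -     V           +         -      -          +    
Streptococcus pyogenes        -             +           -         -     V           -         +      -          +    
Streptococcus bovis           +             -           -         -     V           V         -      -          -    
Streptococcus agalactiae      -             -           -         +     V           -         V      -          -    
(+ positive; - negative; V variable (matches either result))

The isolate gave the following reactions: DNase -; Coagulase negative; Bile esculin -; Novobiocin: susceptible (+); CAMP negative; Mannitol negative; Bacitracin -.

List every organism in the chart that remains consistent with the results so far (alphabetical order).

Staphylococcus epidermidis, Staphylococcus lugdunensis, Streptococcus mitis, Streptococcus pneumoniae

Bacitracin -: excludes Micrococcus luteus, Streptococcus pyogenes — 10 left.
Coagulase -: excludes Staphylococcus aureus — 9 left.
Mannitol -: excludes Enterococcus faecium, Enterococcus faecalis — 7 left.
Novobiocin +: excludes Staphylococcus saprophyticus — 6 left.
CAMP -: excludes Streptococcus agalactiae — 5 left.
Bile esculin -: excludes Streptococcus bovis — 4 left.
DNase -: all 4 remaining candidates are consistent.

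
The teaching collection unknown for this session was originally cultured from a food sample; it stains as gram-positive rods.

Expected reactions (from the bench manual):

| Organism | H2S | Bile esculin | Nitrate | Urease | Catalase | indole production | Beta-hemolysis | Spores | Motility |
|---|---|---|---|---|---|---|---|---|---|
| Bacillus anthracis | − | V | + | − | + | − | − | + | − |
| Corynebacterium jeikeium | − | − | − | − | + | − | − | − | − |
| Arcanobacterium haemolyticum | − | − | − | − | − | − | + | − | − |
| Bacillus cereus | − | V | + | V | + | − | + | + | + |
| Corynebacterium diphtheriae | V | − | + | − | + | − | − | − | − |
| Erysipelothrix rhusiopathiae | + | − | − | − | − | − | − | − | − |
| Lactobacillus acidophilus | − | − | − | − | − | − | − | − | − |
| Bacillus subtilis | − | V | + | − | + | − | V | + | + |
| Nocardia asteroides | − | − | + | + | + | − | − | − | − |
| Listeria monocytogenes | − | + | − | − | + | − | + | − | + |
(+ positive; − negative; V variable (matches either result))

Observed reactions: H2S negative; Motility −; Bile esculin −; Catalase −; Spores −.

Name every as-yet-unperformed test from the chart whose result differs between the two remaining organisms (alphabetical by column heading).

Beta-hemolysis

Bile esculin −: excludes Listeria monocytogenes — 9 left.
Motility −: excludes Bacillus cereus, Bacillus subtilis — 7 left.
Catalase −: excludes Bacillus anthracis, Corynebacterium jeikeium, Corynebacterium diphtheriae, Nocardia asteroides — 3 left.
Spores −: all 3 remaining candidates are consistent.
H2S −: excludes Erysipelothrix rhusiopathiae — 2 left.
Two candidates remain: Arcanobacterium haemolyticum and Lactobacillus acidophilus.
  Nitrate: − vs − — same for both, does not separate.
  Urease: − vs − — same for both, does not separate.
  indole production: − vs − — same for both, does not separate.
  Beta-hemolysis: Arcanobacterium haemolyticum +, Lactobacillus acidophilus − — discriminates.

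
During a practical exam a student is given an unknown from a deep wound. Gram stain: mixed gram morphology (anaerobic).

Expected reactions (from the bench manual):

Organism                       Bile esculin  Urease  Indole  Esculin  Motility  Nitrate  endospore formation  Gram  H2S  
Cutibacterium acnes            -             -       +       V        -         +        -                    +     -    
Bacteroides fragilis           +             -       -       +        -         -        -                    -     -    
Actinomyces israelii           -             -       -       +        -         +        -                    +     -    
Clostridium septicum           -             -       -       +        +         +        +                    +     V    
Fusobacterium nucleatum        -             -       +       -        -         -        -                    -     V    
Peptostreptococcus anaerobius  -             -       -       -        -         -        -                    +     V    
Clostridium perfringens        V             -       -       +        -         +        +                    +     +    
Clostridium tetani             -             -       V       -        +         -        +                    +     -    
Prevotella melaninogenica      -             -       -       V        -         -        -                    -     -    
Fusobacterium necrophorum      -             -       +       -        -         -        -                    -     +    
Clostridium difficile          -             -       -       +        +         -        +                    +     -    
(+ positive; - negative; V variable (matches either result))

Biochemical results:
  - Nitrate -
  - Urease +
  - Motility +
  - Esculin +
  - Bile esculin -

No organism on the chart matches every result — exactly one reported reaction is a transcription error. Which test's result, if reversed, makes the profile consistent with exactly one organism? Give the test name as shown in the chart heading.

As reported, no row in the chart matches all 5 reactions.
Reversing Urease (to -) → unique match: Clostridium difficile.
Reversing Esculin → still no organism matches.
Reversing Bile esculin → still no organism matches.
Reversing Motility → still no organism matches.
Reversing Nitrate → still no organism matches.

Urease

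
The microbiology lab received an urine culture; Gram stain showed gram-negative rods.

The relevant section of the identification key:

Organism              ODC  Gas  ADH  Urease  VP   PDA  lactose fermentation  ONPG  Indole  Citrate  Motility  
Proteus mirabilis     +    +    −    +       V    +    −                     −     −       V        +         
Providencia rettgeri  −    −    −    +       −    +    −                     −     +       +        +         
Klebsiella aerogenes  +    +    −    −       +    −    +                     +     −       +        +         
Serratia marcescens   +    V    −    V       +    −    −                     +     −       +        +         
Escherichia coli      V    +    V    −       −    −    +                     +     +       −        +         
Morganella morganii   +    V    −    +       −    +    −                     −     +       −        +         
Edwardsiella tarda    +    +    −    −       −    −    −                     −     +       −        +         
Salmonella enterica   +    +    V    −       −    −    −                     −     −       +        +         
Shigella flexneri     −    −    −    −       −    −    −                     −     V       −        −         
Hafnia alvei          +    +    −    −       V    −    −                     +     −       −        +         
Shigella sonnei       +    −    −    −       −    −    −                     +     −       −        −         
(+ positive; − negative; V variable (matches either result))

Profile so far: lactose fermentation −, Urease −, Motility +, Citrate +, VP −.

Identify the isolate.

Salmonella enterica

Motility +: excludes Shigella flexneri, Shigella sonnei — 9 left.
Urease −: excludes Proteus mirabilis, Providencia rettgeri, Morganella morganii — 6 left.
VP −: excludes Klebsiella aerogenes, Serratia marcescens — 4 left.
lactose fermentation −: excludes Escherichia coli — 3 left.
Citrate +: excludes Edwardsiella tarda, Hafnia alvei — 1 left.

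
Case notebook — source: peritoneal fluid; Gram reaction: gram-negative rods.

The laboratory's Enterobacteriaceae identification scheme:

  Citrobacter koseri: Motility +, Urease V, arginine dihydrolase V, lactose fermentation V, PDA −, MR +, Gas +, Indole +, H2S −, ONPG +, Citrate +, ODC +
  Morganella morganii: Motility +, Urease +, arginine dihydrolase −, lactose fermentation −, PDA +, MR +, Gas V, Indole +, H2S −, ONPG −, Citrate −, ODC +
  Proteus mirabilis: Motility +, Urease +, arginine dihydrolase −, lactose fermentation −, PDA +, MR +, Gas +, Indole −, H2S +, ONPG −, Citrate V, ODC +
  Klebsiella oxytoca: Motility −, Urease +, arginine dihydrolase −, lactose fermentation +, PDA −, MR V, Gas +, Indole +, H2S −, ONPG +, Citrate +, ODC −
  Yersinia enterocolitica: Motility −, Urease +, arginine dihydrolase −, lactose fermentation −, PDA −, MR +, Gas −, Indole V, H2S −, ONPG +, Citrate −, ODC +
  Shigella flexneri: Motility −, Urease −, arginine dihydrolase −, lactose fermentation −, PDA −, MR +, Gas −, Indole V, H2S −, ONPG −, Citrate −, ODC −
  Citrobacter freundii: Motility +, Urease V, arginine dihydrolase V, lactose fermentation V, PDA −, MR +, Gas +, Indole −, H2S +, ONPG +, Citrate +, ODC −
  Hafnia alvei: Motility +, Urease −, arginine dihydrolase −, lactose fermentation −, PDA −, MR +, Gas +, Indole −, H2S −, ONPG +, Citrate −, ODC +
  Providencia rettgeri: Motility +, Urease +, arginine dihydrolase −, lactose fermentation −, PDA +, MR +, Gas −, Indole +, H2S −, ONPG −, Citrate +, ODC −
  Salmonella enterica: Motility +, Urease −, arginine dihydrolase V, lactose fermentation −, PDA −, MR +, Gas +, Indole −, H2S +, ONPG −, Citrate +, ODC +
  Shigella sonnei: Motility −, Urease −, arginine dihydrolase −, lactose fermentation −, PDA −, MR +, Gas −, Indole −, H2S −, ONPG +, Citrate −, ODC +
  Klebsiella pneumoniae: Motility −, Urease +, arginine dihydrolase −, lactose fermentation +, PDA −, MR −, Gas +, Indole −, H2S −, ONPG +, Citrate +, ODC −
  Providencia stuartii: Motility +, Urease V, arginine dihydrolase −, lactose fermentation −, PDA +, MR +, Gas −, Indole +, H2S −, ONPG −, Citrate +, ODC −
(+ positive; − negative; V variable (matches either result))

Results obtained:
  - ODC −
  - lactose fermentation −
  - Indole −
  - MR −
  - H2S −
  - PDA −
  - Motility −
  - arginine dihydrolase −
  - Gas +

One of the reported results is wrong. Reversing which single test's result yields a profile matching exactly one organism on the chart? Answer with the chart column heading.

lactose fermentation

As reported, no row in the chart matches all 9 reactions.
Reversing MR → still no organism matches.
Reversing Motility → still no organism matches.
Reversing arginine dihydrolase → still no organism matches.
Reversing H2S → still no organism matches.
Reversing Gas → still no organism matches.
Reversing lactose fermentation (to +) → unique match: Klebsiella pneumoniae.
Reversing ODC → still no organism matches.
Reversing PDA → still no organism matches.
Reversing Indole → still no organism matches.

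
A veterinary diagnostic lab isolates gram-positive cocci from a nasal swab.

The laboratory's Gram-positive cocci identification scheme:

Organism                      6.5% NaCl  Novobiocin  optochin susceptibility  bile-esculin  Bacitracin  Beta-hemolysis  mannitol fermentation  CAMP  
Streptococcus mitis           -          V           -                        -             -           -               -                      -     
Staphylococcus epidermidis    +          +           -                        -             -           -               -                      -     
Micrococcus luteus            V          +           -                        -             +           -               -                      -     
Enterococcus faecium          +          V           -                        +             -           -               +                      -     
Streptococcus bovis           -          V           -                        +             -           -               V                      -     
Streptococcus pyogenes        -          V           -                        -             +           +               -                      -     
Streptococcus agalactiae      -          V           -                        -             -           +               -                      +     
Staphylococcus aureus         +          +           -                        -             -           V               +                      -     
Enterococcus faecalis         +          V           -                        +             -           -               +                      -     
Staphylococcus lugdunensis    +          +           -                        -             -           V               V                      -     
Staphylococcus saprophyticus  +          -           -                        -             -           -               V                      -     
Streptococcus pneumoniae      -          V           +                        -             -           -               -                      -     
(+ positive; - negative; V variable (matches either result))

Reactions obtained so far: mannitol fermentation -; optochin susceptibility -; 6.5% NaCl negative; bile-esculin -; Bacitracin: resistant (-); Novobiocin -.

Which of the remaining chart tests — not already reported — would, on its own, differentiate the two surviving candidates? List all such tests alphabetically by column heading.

Beta-hemolysis, CAMP

6.5% NaCl -: excludes 6 organisms — 6 left.
Novobiocin -: excludes Micrococcus luteus — 5 left.
bile-esculin -: excludes Streptococcus bovis — 4 left.
mannitol fermentation -: all 4 remaining candidates are consistent.
optochin susceptibility -: excludes Streptococcus pneumoniae — 3 left.
Bacitracin -: excludes Streptococcus pyogenes — 2 left.
Two candidates remain: Streptococcus agalactiae and Streptococcus mitis.
  Beta-hemolysis: Streptococcus agalactiae +, Streptococcus mitis - — discriminates.
  CAMP: Streptococcus agalactiae +, Streptococcus mitis - — discriminates.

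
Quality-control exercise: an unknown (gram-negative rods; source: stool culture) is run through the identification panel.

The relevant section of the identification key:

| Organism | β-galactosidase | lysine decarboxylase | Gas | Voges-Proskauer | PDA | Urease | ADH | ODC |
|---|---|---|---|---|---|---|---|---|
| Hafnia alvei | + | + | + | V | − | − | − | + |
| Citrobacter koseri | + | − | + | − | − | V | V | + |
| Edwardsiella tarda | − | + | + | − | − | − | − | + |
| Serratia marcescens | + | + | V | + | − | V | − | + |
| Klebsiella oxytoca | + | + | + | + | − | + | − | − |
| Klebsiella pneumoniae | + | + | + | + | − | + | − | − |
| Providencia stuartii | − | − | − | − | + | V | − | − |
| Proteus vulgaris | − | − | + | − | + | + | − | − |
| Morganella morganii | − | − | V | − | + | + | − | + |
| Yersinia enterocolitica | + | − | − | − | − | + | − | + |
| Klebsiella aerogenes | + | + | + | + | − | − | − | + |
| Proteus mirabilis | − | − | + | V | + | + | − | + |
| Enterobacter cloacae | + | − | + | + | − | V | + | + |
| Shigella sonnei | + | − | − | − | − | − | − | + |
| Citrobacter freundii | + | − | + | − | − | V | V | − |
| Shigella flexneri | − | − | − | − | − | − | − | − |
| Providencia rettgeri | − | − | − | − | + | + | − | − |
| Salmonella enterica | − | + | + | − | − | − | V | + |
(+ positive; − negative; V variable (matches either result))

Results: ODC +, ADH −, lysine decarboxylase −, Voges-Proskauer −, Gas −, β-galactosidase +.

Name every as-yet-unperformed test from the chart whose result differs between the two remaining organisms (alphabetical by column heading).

Urease

Voges-Proskauer −: excludes 5 organisms — 13 left.
ADH −: all 13 remaining candidates are consistent.
lysine decarboxylase −: excludes Hafnia alvei, Edwardsiella tarda, Salmonella enterica — 10 left.
ODC +: excludes 5 organisms — 5 left.
Gas −: excludes Citrobacter koseri, Proteus mirabilis — 3 left.
β-galactosidase +: excludes Morganella morganii — 2 left.
Two candidates remain: Shigella sonnei and Yersinia enterocolitica.
  PDA: − vs − — same for both, does not separate.
  Urease: Shigella sonnei −, Yersinia enterocolitica + — discriminates.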